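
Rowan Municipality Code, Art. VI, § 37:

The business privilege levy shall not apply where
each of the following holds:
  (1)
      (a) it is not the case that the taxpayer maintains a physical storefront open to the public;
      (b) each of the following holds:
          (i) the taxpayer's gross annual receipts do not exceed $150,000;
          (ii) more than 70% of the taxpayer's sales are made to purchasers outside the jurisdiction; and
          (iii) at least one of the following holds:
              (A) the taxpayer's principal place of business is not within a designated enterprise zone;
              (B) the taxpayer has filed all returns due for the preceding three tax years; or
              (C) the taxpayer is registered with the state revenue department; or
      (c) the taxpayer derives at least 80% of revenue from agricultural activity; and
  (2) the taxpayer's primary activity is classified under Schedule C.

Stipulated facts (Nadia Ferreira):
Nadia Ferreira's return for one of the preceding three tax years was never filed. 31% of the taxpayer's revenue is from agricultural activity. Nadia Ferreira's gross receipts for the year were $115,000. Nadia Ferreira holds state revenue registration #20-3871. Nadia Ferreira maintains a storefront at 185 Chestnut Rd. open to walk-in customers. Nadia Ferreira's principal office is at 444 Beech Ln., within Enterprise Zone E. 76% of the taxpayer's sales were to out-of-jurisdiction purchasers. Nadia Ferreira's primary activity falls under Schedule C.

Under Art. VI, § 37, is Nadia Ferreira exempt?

(a) not (has storefront) — fails.
(i) receipts ≤ $150,000 — met.
(ii) >70% out-of-jur. sales — met.
(A) not (in enterprise zone) — not met.
(B) returns current — not met.
(C) state-registered — met.
(iii): F OR F OR T → true.
(b): T AND T AND T → true.
(c) ≥80% agricultural — not met.
So (1) is satisfied (F OR T OR F).
(2) Schedule C activity — met.
Overall: T AND T → true.

Yes — exempt.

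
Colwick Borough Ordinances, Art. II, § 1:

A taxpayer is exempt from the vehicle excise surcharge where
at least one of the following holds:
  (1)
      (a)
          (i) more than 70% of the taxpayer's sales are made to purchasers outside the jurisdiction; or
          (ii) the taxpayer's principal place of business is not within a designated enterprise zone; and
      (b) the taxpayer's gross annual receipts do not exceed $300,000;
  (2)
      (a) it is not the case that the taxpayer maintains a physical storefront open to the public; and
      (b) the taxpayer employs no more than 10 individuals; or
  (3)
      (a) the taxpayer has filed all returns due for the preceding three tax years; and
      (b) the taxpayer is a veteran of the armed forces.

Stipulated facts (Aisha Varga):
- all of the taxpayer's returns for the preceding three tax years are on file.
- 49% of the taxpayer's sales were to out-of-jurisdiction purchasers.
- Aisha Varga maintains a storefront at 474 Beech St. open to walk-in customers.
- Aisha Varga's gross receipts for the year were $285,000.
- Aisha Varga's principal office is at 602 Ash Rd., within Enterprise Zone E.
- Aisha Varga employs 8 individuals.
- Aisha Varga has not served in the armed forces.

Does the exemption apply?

No — not exempt.

(i) >70% out-of-jur. sales — fails.
(ii) not (in enterprise zone) — not met.
So (a) is not satisfied (F OR F).
(b) receipts ≤ $300,000 — satisfied.
(1): F AND T → false.
(a) not (has storefront) — not satisfied.
(b) ≤ 10 employees — met.
(2) = F AND T = false.
(a) returns current — met.
(b) veteran — not satisfied.
(3): T AND F → false.
Overall: F OR F OR F → false.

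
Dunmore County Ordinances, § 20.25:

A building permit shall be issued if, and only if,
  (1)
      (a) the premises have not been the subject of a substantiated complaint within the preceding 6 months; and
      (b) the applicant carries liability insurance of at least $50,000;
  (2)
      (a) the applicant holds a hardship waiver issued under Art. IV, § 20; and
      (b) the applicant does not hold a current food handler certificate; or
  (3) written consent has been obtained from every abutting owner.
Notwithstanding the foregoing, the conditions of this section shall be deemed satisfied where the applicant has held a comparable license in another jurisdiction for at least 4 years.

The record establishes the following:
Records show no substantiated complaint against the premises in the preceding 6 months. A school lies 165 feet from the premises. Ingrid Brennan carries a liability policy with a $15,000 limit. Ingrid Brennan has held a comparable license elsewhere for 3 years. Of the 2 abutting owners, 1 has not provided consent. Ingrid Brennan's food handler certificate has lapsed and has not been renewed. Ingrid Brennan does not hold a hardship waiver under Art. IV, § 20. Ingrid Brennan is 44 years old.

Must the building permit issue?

No — denied.

(a) no complaint in 6 mo. — met.
(b) insurance ≥ $50,000 — not satisfied.
So (1) is not satisfied (T AND F).
(a) hardship waiver — not met.
(b) not (food handler cert.) — satisfied.
So (2) is not satisfied (F AND T).
(3) all abutters consent — fails.
Overall = F OR F OR F = false.
Exception (prior license ≥ 4 yr) — not satisfied.
Result: main false OR exception false → false.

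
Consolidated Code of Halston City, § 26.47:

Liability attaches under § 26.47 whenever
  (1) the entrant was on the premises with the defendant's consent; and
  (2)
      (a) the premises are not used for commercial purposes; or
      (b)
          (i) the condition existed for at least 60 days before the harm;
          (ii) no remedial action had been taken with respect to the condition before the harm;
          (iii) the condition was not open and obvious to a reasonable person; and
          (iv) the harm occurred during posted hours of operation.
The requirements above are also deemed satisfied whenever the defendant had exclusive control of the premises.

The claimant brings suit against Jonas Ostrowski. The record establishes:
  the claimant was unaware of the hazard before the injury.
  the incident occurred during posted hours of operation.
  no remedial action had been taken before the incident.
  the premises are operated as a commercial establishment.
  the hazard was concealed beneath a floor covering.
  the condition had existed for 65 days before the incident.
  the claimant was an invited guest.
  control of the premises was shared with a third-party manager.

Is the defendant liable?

(1) consent to enter — satisfied.
(a) not (commercial use) — fails.
(i) condition ≥60 days old — holds.
(ii) no remedial action — met.
(iii) not open/obvious — met.
(iv) during posted hours — holds.
(b): T AND T AND T AND T → true.
(2) = F OR T = true.
Overall = T AND T = true.
Exception (exclusive control) — not satisfied.
Result: main true OR exception false → true.

Yes — liable.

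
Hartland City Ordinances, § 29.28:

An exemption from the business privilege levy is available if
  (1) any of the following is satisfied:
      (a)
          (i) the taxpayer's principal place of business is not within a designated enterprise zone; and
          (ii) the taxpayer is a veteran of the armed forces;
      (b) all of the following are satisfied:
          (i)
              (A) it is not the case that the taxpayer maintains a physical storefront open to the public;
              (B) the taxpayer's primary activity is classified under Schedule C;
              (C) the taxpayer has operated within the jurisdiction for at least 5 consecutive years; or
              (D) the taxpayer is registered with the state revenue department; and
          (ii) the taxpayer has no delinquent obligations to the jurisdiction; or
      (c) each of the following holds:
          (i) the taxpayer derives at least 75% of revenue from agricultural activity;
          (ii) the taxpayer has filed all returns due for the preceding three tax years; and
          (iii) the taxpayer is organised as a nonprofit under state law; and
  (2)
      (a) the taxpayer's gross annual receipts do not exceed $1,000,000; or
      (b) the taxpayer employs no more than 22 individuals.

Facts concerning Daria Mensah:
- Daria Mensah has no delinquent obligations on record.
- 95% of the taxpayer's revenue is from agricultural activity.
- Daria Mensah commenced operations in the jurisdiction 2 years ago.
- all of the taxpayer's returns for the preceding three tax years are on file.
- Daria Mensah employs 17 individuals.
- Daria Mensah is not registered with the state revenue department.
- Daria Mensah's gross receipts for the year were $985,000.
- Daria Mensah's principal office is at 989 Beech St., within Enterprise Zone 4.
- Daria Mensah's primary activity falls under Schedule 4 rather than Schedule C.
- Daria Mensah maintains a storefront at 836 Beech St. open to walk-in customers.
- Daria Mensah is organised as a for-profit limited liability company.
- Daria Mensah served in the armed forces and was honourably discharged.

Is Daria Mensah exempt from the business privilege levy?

No — not exempt.

(i) not (in enterprise zone) — not satisfied.
(ii) veteran — satisfied.
(a): F AND T → false.
(A) not (has storefront) — not met.
(B) Schedule C activity — fails.
(C) ≥ 5 yrs in jurisdiction — fails.
(D) state-registered — fails.
(i) = F OR F OR F OR F = false.
(ii) no delinquency — holds.
(b) = F AND T = false.
(i) ≥75% agricultural — satisfied.
(ii) returns current — holds.
(iii) nonprofit — not satisfied.
(c) = T AND T AND F = false.
(1): F OR F OR F → false.
(a) receipts ≤ $1,000,000 — holds.
(b) ≤ 22 employees — satisfied.
So (2) is satisfied (T OR T).
So Overall is not satisfied (F AND T).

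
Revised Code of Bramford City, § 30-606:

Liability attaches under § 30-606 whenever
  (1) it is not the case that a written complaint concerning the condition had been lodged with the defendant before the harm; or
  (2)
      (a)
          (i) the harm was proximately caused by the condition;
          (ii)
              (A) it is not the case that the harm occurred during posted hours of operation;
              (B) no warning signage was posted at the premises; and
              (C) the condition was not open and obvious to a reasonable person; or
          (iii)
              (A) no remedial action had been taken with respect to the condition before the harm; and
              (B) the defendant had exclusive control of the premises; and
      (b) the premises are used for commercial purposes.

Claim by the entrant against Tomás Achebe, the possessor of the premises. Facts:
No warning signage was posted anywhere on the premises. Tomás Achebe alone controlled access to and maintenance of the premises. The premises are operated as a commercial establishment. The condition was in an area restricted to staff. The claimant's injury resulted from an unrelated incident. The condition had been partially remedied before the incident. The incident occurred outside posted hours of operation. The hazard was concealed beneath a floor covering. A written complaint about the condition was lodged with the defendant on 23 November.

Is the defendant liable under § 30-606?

Yes — liable.

(1) not (complaint lodged) — not satisfied.
(i) proximate cause — fails.
(A) not (during posted hours) — satisfied.
(B) no signage posted — met.
(C) not open/obvious — satisfied.
(ii) = T AND T AND T = true.
(A) no remedial action — not satisfied.
(B) exclusive control — holds.
(iii) = F AND T = false.
(a): F OR T OR F → true.
(b) commercial use — met.
(2) = T AND T = true.
So Overall is satisfied (F OR T).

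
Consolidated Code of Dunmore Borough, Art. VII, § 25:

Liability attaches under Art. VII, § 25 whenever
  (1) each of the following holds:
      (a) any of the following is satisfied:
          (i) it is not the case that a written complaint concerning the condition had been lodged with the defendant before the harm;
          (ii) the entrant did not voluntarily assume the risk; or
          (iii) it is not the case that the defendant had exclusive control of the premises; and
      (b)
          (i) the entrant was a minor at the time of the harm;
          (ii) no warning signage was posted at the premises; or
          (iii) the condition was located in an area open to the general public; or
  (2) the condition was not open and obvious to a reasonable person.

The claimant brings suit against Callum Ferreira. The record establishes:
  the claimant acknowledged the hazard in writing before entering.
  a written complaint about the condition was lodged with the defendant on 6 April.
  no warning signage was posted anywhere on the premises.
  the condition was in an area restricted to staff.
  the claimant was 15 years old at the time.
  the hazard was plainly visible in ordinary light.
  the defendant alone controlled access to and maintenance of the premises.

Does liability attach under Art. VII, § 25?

(i) not (complaint lodged) — not met.
(ii) no assumed risk — fails.
(iii) not (exclusive control) — not satisfied.
(a): F OR F OR F → false.
(i) entrant a minor — met.
(ii) no signage posted — satisfied.
(iii) public area — fails.
(b) = T OR T OR F = true.
So (1) is not satisfied (F AND T).
(2) not open/obvious — fails.
So Overall is not satisfied (F OR F).

No — not liable.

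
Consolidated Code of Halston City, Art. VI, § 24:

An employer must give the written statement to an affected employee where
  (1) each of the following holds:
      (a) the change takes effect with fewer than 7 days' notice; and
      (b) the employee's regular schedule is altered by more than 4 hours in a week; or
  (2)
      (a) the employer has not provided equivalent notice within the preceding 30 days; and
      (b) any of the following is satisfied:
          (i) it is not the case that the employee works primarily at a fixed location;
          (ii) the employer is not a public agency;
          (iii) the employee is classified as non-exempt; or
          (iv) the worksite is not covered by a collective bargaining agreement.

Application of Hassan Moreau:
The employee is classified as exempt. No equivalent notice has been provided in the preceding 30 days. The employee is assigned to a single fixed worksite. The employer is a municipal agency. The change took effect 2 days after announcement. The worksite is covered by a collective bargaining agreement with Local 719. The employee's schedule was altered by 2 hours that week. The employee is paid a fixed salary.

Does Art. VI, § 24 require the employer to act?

No — not required.

(a) < 7 days' notice — holds.
(b) schedule shift > 4h — not satisfied.
So (1) is not satisfied (T AND F).
(a) no recent notice — holds.
(i) not (fixed location) — fails.
(ii) not (public agency) — not satisfied.
(iii) non-exempt — not met.
(iv) no CBA — fails.
(b): F OR F OR F OR F → false.
(2): T AND F → false.
Overall: F OR F → false.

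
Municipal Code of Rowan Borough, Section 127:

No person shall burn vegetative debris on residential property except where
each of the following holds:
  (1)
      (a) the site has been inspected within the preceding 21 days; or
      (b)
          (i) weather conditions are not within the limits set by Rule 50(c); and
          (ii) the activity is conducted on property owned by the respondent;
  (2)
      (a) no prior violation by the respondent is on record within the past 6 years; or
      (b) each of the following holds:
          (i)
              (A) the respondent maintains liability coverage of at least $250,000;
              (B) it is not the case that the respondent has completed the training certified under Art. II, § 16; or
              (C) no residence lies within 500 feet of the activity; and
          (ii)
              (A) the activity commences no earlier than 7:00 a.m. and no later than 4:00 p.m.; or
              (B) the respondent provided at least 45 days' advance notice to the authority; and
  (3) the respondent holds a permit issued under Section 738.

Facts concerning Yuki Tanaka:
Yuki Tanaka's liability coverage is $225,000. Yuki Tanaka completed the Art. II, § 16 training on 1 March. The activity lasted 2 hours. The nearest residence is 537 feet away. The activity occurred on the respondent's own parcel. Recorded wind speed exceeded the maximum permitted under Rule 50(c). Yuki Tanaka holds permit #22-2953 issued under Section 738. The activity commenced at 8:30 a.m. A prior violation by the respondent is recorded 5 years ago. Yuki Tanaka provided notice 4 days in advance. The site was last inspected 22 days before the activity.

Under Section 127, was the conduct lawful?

(a) site inspected — not met.
(i) not (weather ok) — met.
(ii) own property — met.
So (b) is satisfied (T AND T).
So (1) is satisfied (F OR T).
(a) no prior violation — fails.
(A) coverage ≥ $250,000 — not met.
(B) not (training certified) — not met.
(C) no residence in 500 ft — met.
(i) = F OR F OR T = true.
(A) start within hours — met.
(B) ≥45 days' notice — not met.
(ii) = T OR F = true.
So (b) is satisfied (T AND T).
So (2) is satisfied (F OR T).
(3) holds permit — satisfied.
Overall = T AND T AND T = true.

Yes — lawful.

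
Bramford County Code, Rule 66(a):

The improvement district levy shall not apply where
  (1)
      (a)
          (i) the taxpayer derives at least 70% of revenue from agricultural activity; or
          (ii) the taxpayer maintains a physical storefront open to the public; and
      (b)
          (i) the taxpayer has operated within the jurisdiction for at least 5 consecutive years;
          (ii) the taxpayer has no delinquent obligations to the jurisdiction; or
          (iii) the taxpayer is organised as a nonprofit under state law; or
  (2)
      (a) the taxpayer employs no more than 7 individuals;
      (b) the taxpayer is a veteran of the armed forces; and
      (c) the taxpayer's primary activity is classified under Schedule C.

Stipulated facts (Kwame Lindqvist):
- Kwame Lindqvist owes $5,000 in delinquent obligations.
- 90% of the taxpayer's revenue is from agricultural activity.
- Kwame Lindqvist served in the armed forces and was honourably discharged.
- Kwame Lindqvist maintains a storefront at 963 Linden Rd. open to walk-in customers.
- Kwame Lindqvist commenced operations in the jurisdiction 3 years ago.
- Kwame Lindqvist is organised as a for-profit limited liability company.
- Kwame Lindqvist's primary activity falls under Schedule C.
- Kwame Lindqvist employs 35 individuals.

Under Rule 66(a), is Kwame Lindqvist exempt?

(i) ≥70% agricultural — met.
(ii) has storefront — holds.
So (a) is satisfied (T OR T).
(i) ≥ 5 yrs in jurisdiction — not satisfied.
(ii) no delinquency — not satisfied.
(iii) nonprofit — not met.
So (b) is not satisfied (F OR F OR F).
So (1) is not satisfied (T AND F).
(a) ≤ 7 employees — not satisfied.
(b) veteran — satisfied.
(c) Schedule C activity — satisfied.
So (2) is not satisfied (F AND T AND T).
Overall = F OR F = false.

No — not exempt.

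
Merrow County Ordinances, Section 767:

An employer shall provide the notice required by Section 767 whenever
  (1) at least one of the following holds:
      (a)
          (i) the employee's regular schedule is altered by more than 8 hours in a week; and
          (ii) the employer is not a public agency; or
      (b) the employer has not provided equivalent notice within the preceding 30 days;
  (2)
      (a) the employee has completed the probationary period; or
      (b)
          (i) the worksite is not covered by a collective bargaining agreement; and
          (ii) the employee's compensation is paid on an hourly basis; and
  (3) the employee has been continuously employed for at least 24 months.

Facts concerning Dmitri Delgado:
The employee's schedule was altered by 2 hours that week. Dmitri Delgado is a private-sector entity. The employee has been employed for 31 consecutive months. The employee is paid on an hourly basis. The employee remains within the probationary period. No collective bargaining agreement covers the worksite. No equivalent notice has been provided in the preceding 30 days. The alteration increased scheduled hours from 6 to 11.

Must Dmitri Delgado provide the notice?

Yes — required.

(i) schedule shift > 8h — fails.
(ii) not (public agency) — holds.
So (a) is not satisfied (F AND T).
(b) no recent notice — met.
(1) = F OR T = true.
(a) past probation — not met.
(i) no CBA — met.
(ii) hourly-paid — holds.
So (b) is satisfied (T AND T).
So (2) is satisfied (F OR T).
(3) tenure ≥ 24 mo. — satisfied.
Overall: T AND T AND T → true.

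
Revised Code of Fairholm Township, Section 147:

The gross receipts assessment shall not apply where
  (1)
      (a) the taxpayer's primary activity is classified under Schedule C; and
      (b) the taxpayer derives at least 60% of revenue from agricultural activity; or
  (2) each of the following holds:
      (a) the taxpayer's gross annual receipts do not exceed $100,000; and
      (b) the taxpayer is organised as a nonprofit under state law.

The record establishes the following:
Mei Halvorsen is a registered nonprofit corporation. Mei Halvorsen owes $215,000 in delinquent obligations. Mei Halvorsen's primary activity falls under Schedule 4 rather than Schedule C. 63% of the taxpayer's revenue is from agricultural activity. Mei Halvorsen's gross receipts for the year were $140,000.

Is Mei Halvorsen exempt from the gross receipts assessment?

No — not exempt.

(a) Schedule C activity — fails.
(b) ≥60% agricultural — satisfied.
(1) = F AND T = false.
(a) receipts ≤ $100,000 — not satisfied.
(b) nonprofit — satisfied.
So (2) is not satisfied (F AND T).
Overall: F OR F → false.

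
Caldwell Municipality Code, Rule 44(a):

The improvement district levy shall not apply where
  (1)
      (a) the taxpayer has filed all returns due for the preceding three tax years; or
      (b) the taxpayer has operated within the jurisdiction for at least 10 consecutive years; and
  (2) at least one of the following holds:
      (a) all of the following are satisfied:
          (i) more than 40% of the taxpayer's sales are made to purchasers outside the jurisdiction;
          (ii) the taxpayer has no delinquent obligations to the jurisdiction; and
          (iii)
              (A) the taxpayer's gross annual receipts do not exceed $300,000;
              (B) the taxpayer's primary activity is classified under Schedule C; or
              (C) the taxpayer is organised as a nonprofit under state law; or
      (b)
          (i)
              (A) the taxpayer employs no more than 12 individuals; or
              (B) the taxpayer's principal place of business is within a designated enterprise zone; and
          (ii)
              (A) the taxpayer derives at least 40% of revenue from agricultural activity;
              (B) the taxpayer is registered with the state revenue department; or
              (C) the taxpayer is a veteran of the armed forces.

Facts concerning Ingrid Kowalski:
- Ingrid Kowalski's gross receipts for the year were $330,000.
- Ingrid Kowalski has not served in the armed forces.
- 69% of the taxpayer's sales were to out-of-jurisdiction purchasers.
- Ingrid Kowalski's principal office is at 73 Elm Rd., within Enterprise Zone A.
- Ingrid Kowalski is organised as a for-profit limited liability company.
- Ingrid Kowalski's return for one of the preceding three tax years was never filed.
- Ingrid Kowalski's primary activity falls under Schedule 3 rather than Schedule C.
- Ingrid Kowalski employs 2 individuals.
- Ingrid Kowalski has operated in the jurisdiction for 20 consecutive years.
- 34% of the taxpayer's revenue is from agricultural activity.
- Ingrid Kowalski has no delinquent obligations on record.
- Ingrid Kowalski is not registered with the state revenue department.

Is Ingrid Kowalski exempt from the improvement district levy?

No — not exempt.

(a) returns current — fails.
(b) ≥ 10 yrs in jurisdiction — holds.
So (1) is satisfied (F OR T).
(i) >40% out-of-jur. sales — satisfied.
(ii) no delinquency — met.
(A) receipts ≤ $300,000 — not satisfied.
(B) Schedule C activity — not satisfied.
(C) nonprofit — not satisfied.
(iii) = F OR F OR F = false.
(a): T AND T AND F → false.
(A) ≤ 12 employees — met.
(B) in enterprise zone — holds.
(i) = T OR T = true.
(A) ≥40% agricultural — not met.
(B) state-registered — fails.
(C) veteran — not met.
(ii): F OR F OR F → false.
So (b) is not satisfied (T AND F).
So (2) is not satisfied (F OR F).
Overall: T AND F → false.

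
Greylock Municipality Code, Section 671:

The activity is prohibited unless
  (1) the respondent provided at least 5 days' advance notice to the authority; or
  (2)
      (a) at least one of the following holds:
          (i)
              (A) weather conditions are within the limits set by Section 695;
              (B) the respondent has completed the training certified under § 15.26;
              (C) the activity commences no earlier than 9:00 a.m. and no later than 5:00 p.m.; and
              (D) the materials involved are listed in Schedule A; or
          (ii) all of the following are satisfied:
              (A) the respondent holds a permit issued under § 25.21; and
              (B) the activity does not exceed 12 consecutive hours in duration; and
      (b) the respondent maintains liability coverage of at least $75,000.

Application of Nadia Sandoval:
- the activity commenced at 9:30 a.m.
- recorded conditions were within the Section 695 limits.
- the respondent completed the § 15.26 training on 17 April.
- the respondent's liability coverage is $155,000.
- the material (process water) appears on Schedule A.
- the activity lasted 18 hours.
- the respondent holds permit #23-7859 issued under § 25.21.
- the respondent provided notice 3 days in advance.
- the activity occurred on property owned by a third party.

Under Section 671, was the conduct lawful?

(1) ≥5 days' notice — not satisfied.
(A) weather ok — satisfied.
(B) training certified — met.
(C) start within hours — satisfied.
(D) Schedule A material — satisfied.
(i): T AND T AND T AND T → true.
(A) holds permit — holds.
(B) ≤ 12 hrs duration — fails.
(ii): T AND F → false.
So (a) is satisfied (T OR F).
(b) coverage ≥ $75,000 — met.
(2): T AND T → true.
Overall: F OR T → true.

Yes — lawful.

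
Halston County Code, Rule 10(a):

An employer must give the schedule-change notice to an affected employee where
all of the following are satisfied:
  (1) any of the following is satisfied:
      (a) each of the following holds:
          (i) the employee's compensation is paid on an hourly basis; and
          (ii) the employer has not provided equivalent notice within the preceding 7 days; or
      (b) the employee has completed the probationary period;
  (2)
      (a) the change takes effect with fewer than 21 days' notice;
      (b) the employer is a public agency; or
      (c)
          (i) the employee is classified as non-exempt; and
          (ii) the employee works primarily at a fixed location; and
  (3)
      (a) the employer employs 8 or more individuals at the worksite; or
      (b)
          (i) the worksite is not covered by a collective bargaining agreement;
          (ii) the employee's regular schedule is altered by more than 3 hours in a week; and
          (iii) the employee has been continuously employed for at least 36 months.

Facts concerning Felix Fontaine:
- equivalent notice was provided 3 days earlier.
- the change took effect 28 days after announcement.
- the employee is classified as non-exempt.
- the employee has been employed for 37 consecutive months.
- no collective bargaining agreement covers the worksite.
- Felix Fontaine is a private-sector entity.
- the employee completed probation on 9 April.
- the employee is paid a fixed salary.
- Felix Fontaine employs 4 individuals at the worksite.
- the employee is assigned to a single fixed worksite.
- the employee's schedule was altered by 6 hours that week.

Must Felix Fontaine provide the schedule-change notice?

(i) hourly-paid — fails.
(ii) no recent notice — not satisfied.
So (a) is not satisfied (F AND F).
(b) past probation — holds.
(1): F OR T → true.
(a) < 21 days' notice — not met.
(b) public agency — not satisfied.
(i) non-exempt — satisfied.
(ii) fixed location — satisfied.
(c): T AND T → true.
(2) = F OR F OR T = true.
(a) ≥ 8 at site — not satisfied.
(i) no CBA — satisfied.
(ii) schedule shift > 3h — met.
(iii) tenure ≥ 36 mo. — satisfied.
So (b) is satisfied (T AND T AND T).
(3): F OR T → true.
Overall = T AND T AND T = true.

Yes — required.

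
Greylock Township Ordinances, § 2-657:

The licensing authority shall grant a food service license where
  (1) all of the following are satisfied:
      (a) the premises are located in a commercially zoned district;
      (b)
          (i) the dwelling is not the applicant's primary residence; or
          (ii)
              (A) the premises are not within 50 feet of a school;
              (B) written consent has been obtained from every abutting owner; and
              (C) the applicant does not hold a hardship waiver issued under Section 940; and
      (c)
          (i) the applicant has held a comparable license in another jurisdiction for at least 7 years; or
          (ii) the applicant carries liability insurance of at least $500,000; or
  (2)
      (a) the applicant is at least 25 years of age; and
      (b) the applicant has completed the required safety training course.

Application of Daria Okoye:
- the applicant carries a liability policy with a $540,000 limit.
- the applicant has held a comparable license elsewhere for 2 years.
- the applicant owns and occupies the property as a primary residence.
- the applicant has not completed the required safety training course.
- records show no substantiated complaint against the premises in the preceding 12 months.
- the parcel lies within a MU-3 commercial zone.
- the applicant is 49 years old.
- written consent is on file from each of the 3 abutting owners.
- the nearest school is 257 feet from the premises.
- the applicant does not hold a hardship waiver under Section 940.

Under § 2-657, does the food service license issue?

Yes — granted.

(a) commercially zoned — satisfied.
(i) not (primary residence) — fails.
(A) ≥50 ft from school — met.
(B) all abutters consent — holds.
(C) not (hardship waiver) — met.
(ii): T AND T AND T → true.
So (b) is satisfied (F OR T).
(i) prior license ≥ 7 yr — not met.
(ii) insurance ≥ $500,000 — holds.
(c) = F OR T = true.
(1) = T AND T AND T = true.
(a) age ≥ 25 — satisfied.
(b) safety training — not met.
(2) = T AND F = false.
Overall = T OR F = true.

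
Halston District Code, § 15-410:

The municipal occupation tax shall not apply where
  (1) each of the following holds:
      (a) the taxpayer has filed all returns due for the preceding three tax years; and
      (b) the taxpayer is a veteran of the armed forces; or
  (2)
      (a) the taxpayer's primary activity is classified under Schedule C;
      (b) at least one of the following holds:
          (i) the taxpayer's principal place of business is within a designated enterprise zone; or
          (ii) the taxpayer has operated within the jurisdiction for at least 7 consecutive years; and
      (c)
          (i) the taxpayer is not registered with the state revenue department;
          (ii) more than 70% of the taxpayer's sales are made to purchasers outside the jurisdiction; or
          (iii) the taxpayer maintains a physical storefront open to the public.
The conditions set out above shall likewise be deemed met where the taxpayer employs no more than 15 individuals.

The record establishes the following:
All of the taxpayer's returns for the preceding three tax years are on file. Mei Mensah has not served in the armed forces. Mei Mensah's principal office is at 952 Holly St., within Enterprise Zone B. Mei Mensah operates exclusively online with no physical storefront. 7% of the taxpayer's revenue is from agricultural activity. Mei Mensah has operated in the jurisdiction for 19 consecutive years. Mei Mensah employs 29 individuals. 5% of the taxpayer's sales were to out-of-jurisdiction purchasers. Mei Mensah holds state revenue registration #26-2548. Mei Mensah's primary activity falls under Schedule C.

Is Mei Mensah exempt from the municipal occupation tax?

(a) returns current — satisfied.
(b) veteran — fails.
(1): T AND F → false.
(a) Schedule C activity — met.
(i) in enterprise zone — holds.
(ii) ≥ 7 yrs in jurisdiction — satisfied.
So (b) is satisfied (T OR T).
(i) not (state-registered) — not met.
(ii) >70% out-of-jur. sales — not satisfied.
(iii) has storefront — not satisfied.
(c): F OR F OR F → false.
So (2) is not satisfied (T AND T AND F).
Overall: F OR F → false.
Exception (≤ 15 employees) — not satisfied.
Result: main false OR exception false → false.

No — not exempt.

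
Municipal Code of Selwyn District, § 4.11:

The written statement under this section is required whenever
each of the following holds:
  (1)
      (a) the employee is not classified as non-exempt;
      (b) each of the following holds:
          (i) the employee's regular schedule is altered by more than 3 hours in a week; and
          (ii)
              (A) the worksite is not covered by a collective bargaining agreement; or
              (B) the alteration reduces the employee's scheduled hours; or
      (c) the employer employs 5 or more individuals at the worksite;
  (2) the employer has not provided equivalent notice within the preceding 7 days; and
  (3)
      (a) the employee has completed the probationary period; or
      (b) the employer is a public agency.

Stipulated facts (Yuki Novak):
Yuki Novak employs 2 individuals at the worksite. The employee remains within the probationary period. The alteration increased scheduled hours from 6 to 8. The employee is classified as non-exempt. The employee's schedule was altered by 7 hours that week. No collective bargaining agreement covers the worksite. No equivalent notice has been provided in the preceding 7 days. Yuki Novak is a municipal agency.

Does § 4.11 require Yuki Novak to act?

(a) not (non-exempt) — not satisfied.
(i) schedule shift > 3h — satisfied.
(A) no CBA — met.
(B) hours reduced — not met.
So (ii) is satisfied (T OR F).
(b) = T AND T = true.
(c) ≥ 5 at site — fails.
(1): F OR T OR F → true.
(2) no recent notice — satisfied.
(a) past probation — fails.
(b) public agency — met.
So (3) is satisfied (F OR T).
Overall: T AND T AND T → true.

Yes — required.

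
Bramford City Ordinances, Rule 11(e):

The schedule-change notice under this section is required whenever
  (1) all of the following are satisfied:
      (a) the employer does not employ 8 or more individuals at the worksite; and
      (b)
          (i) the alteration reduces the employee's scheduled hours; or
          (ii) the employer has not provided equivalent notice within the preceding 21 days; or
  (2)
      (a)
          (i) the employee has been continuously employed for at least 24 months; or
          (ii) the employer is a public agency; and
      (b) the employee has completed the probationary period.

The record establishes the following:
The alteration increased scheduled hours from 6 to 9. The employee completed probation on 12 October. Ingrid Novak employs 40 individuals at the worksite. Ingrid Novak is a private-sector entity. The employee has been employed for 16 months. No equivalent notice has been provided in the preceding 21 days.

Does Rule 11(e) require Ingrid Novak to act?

(a) not (≥ 8 at site) — fails.
(i) hours reduced — fails.
(ii) no recent notice — satisfied.
(b) = F OR T = true.
(1) = F AND T = false.
(i) tenure ≥ 24 mo. — not met.
(ii) public agency — not met.
(a) = F OR F = false.
(b) past probation — satisfied.
(2): F AND T → false.
Overall = F OR F = false.

No — not required.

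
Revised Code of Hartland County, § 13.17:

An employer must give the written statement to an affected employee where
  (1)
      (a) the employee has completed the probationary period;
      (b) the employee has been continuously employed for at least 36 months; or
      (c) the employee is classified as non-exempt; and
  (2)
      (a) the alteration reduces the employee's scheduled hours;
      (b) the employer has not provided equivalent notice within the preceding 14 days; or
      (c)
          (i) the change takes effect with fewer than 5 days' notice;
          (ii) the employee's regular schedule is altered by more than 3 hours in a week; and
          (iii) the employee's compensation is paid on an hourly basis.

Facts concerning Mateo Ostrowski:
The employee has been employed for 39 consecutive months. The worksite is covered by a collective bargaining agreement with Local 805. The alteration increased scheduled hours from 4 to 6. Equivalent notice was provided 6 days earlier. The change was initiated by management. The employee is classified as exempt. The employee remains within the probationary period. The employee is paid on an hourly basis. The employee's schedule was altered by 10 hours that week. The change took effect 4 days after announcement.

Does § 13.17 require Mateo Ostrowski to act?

(a) past probation — not met.
(b) tenure ≥ 36 mo. — met.
(c) non-exempt — not met.
(1) = F OR T OR F = true.
(a) hours reduced — fails.
(b) no recent notice — fails.
(i) < 5 days' notice — holds.
(ii) schedule shift > 3h — satisfied.
(iii) hourly-paid — holds.
(c) = T AND T AND T = true.
(2) = F OR F OR T = true.
Overall = T AND T = true.

Yes — required.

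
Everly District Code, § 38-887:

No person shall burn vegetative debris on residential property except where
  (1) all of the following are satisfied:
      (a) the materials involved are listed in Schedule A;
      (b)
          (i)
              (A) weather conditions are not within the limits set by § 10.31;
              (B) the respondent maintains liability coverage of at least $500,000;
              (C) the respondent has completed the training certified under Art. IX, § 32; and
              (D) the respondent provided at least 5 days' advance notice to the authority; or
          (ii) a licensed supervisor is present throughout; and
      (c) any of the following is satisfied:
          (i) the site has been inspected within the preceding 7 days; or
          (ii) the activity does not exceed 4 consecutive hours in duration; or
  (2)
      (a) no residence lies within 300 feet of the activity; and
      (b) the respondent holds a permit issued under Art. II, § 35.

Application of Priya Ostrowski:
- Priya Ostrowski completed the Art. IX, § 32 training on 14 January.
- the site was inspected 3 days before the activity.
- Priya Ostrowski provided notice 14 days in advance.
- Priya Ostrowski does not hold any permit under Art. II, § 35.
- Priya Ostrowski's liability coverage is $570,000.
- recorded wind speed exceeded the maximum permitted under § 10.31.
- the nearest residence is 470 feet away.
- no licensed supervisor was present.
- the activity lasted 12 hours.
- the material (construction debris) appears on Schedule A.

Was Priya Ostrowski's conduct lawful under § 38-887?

Yes — lawful.

(a) Schedule A material — met.
(A) not (weather ok) — holds.
(B) coverage ≥ $500,000 — holds.
(C) training certified — satisfied.
(D) ≥5 days' notice — holds.
(i) = T AND T AND T AND T = true.
(ii) supervisor present — not satisfied.
So (b) is satisfied (T OR F).
(i) site inspected — met.
(ii) ≤ 4 hrs duration — not satisfied.
So (c) is satisfied (T OR F).
(1): T AND T AND T → true.
(a) no residence in 300 ft — satisfied.
(b) holds permit — not satisfied.
So (2) is not satisfied (T AND F).
So Overall is satisfied (T OR F).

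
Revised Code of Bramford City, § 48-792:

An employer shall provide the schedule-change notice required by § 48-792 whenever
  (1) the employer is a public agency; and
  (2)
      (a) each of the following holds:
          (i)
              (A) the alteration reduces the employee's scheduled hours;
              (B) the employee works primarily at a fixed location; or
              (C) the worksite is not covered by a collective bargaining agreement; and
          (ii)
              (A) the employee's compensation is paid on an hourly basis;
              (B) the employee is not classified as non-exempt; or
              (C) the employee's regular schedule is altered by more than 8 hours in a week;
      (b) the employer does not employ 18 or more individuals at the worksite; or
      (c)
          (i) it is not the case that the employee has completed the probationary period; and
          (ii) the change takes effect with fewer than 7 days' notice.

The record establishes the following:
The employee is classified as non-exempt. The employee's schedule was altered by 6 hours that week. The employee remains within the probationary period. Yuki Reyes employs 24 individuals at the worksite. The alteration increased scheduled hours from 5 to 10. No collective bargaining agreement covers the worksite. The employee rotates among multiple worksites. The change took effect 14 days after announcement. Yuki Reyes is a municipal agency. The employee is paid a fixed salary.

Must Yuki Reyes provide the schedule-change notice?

No — not required.

(1) public agency — satisfied.
(A) hours reduced — not met.
(B) fixed location — not met.
(C) no CBA — satisfied.
(i): F OR F OR T → true.
(A) hourly-paid — not met.
(B) not (non-exempt) — not met.
(C) schedule shift > 8h — not met.
(ii): F OR F OR F → false.
(a) = T AND F = false.
(b) not (≥ 18 at site) — fails.
(i) not (past probation) — holds.
(ii) < 7 days' notice — not met.
So (c) is not satisfied (T AND F).
So (2) is not satisfied (F OR F OR F).
Overall: T AND F → false.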